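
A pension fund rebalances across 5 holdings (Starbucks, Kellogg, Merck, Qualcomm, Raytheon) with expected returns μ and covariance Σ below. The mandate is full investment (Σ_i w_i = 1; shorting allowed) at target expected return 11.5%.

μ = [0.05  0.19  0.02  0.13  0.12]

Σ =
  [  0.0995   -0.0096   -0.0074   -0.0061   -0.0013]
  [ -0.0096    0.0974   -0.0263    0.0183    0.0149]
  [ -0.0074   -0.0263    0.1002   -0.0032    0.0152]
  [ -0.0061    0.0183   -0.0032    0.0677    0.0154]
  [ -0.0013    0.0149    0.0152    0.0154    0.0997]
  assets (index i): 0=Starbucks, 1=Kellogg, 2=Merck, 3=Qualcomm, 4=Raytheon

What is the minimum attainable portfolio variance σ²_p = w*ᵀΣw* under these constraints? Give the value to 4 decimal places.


g=Σ⁻¹μ = [0.8278  1.8679  0.7020  1.3833  0.6146]
h=Σ⁻¹𝟙 = [13.0864  12.3443  13.9212  12.2851  4.3359]
a=μᵀg=0.663911  b=𝟙ᵀg=5.395531  c=𝟙ᵀh=55.972872  D=ac−b²=8.049243
λ₁=(c·0.115−b)/D = (55.972872·0.115−5.395531)/8.049243 = 0.129372
λ₂=(a−b·0.115)/D = (0.663911−5.395531·0.115)/8.049243 = 0.005395
w* = 0.129372·g + 0.005395·h:
  w_0 = 0.129372·0.8278 + 0.005395·13.0864 = 0.1777  (Starbucks)
  w_1 = 0.129372·1.8679 + 0.005395·12.3443 = 0.3083  (Kellogg)
  w_2 = 0.129372·0.7020 + 0.005395·13.9212 = 0.1659  (Merck)
  w_3 = 0.129372·1.3833 + 0.005395·12.2851 = 0.2452  (Qualcomm)
  w_4 = 0.129372·0.6146 + 0.005395·4.3359 = 0.1029  (Raytheon)
Σw_i=1.0000  μᵀw=0.1150
σ²=wᵀΣw=λ₁·μ_p+λ₂ = 0.129372·0.115 + 0.005395 = 0.020273 ≈ 0.0203

0.0203


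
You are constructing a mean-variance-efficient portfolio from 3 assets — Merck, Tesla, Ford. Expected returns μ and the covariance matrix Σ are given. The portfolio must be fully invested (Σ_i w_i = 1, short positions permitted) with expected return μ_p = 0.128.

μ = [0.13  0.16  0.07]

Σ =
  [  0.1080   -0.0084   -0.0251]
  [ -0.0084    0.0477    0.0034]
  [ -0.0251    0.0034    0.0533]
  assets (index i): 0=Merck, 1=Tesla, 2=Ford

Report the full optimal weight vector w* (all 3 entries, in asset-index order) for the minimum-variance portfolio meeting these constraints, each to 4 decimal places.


u=Σ⁻¹μ = [1.9456  3.5542  2.0028]
v=Σ⁻¹𝟙 = [16.8578  22.1305  25.2887]
a=μᵀu=0.961793  b=𝟙ᵀu=7.502599  c=𝟙ᵀv=64.276967  D=ac−b²=5.532153
λ₁=(c·0.128−b)/D = (64.276967·0.128−7.502599)/5.532153 = 0.131025
λ₂=(a−b·0.128)/D = (0.961793−7.502599·0.128)/5.532153 = 0.000264
w* = 0.131025·u + 0.000264·v:
  w_0 = 0.131025·1.9456 + 0.000264·16.8578 = 0.2594  (Merck)
  w_1 = 0.131025·3.5542 + 0.000264·22.1305 = 0.4715  (Tesla)
  w_2 = 0.131025·2.0028 + 0.000264·25.2887 = 0.2691  (Ford)
Σw_i=1.0000  μᵀw=0.1280
σ²=wᵀΣw=λ₁·μ_p+λ₂ = 0.131025·0.128 + 0.000264 = 0.017035 ≈ 0.0170

0.2594  0.4715  0.2691


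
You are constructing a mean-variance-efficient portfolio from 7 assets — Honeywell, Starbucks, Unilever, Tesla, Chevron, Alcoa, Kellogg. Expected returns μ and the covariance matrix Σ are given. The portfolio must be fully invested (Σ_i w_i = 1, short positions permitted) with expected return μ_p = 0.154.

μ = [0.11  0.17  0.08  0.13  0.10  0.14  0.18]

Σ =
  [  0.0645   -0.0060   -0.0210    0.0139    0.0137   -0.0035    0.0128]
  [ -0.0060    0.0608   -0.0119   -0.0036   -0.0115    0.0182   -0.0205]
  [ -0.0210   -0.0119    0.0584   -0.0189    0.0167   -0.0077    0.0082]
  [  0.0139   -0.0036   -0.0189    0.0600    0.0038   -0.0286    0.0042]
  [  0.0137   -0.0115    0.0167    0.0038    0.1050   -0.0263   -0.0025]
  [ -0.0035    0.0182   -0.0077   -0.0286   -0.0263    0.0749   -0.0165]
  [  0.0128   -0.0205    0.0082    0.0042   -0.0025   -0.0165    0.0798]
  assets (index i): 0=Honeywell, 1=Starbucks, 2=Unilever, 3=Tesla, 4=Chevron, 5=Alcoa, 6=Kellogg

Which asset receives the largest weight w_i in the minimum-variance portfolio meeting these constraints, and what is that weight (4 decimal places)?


Kellogg (0.2811)

g=Σ⁻¹μ = [1.5496  4.1134  4.1507  5.2563  1.6039  4.6834  3.3792]
h=Σ⁻¹𝟙 = [18.5376  26.2260  41.9674  42.4793  11.2524  36.2046  17.5854]
a=μᵀg=3.309435  b=𝟙ᵀg=24.736512  c=𝟙ᵀh=194.252714  D=ac−b²=30.971744
λ₁=(c·0.154−b)/D = (194.252714·0.154−24.736512)/30.971744 = 0.167198
λ₂=(a−b·0.154)/D = (3.309435−24.736512·0.154)/30.971744 = -0.016143
w* = 0.167198·g + -0.016143·h:
  w_0 = 0.167198·1.5496 + -0.016143·18.5376 = -0.0402  (Honeywell)
  w_1 = 0.167198·4.1134 + -0.016143·26.2260 = 0.2644  (Starbucks)
  w_2 = 0.167198·4.1507 + -0.016143·41.9674 = 0.0165  (Unilever)
  w_3 = 0.167198·5.2563 + -0.016143·42.4793 = 0.1931  (Tesla)
  w_4 = 0.167198·1.6039 + -0.016143·11.2524 = 0.0865  (Chevron)
  w_5 = 0.167198·4.6834 + -0.016143·36.2046 = 0.1986  (Alcoa)
  w_6 = 0.167198·3.3792 + -0.016143·17.5854 = 0.2811  (Kellogg)
Σw_i=1.0000  μᵀw=0.1540
σ²=wᵀΣw=λ₁·μ_p+λ₂ = 0.167198·0.154 + -0.016143 = 0.009605 ≈ 0.0096


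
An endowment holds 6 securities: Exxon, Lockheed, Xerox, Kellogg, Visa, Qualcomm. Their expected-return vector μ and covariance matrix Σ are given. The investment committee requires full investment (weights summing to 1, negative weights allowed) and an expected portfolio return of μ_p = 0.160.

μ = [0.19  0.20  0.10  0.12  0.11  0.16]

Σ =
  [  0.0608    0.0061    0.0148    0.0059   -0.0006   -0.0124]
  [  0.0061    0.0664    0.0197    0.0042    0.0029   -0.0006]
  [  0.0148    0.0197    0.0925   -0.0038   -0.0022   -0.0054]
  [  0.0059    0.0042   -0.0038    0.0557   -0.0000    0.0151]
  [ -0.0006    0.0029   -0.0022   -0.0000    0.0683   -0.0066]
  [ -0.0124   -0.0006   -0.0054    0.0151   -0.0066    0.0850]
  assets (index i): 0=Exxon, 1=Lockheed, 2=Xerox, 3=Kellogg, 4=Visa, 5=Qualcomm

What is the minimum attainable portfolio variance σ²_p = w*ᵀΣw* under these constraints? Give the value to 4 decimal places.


x=Σ⁻¹μ = [3.2084  2.5234  0.2504  1.0063  1.7660  2.3425]
y=Σ⁻¹𝟙 = [15.2376  9.9454  7.9379  12.4475  15.9215  13.5871]
a=μᵀx=1.829130  b=𝟙ᵀx=11.097011  c=𝟙ᵀy=75.077000  D=ac−b²=14.181963
λ₁=(c·0.160−b)/D = (75.077000·0.160−11.097011)/14.181963 = 0.064540
λ₂=(a−b·0.160)/D = (1.829130−11.097011·0.160)/14.181963 = 0.003780
w* = 0.064540·x + 0.003780·y:
  w_0 = 0.064540·3.2084 + 0.003780·15.2376 = 0.2647  (Exxon)
  w_1 = 0.064540·2.5234 + 0.003780·9.9454 = 0.2005  (Lockheed)
  w_2 = 0.064540·0.2504 + 0.003780·7.9379 = 0.0462  (Xerox)
  w_3 = 0.064540·1.0063 + 0.003780·12.4475 = 0.1120  (Kellogg)
  w_4 = 0.064540·1.7660 + 0.003780·15.9215 = 0.1742  (Visa)
  w_5 = 0.064540·2.3425 + 0.003780·13.5871 = 0.2025  (Qualcomm)
Σw_i=1.0000  μᵀw=0.1600
σ²=wᵀΣw=λ₁·μ_p+λ₂ = 0.064540·0.160 + 0.003780 = 0.014107 ≈ 0.0141

0.0141


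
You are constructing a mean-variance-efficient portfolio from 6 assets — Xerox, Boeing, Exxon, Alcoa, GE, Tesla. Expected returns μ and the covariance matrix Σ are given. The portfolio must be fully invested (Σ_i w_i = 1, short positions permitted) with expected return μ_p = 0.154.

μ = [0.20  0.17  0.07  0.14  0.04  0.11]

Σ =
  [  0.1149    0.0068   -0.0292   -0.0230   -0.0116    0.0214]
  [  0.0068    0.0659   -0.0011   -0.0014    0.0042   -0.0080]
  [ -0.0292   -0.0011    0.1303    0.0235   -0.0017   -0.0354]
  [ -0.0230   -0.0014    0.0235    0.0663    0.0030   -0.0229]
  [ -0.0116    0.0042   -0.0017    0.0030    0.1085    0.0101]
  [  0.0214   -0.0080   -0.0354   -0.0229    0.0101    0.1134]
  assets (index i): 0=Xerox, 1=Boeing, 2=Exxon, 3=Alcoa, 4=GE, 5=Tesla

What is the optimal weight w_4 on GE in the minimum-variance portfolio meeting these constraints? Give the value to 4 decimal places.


u=Σ⁻¹μ = [2.1729  2.6202  0.9294  3.1475  0.2738  1.6462]
v=Σ⁻¹𝟙 = [12.8422  15.6852  10.9825  20.5584  8.2506  14.3465]
a=μᵀu=1.577752  b=𝟙ᵀu=10.790012  c=𝟙ᵀv=82.665362  D=ac−b²=14.001049
λ₁=(c·0.154−b)/D = (82.665362·0.154−10.790012)/14.001049 = 0.138593
λ₂=(a−b·0.154)/D = (1.577752−10.790012·0.154)/14.001049 = -0.005993
w* = 0.138593·u + -0.005993·v:
  w_0 = 0.138593·2.1729 + -0.005993·12.8422 = 0.2242  (Xerox)
  w_1 = 0.138593·2.6202 + -0.005993·15.6852 = 0.2691  (Boeing)
  w_2 = 0.138593·0.9294 + -0.005993·10.9825 = 0.0630  (Exxon)
  w_3 = 0.138593·3.1475 + -0.005993·20.5584 = 0.3130  (Alcoa)
  w_4 = 0.138593·0.2738 + -0.005993·8.2506 = -0.0115  (GE)
  w_5 = 0.138593·1.6462 + -0.005993·14.3465 = 0.1422  (Tesla)
Σw_i=1.0000  μᵀw=0.1540
σ²=wᵀΣw=λ₁·μ_p+λ₂ = 0.138593·0.154 + -0.005993 = 0.015350 ≈ 0.0154

-0.0115


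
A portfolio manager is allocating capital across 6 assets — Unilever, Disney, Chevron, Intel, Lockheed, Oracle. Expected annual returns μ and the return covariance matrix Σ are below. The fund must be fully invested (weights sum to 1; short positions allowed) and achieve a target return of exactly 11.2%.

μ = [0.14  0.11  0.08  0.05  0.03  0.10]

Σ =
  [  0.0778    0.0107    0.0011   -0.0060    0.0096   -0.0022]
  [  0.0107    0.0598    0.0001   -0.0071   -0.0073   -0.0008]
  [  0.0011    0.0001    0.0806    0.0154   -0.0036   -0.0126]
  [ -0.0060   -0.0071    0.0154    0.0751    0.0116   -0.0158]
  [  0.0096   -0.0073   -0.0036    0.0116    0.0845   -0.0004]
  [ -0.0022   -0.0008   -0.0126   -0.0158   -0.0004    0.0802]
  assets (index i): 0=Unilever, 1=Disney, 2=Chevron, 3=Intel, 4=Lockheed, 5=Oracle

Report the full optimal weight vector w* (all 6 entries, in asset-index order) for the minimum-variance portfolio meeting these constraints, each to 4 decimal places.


p=Σ⁻¹μ = [1.6511  1.7186  1.0370  1.0675  0.2215  1.6837]
q=Σ⁻¹𝟙 = [10.5512  18.1942  12.5857  15.4327  10.7103  18.0108]
a=μᵀp=0.731545  b=𝟙ᵀp=7.379398  c=𝟙ᵀq=85.484804  D=ac−b²=8.080474
λ₁=(c·0.112−b)/D = (85.484804·0.112−7.379398)/8.080474 = 0.271630
λ₂=(a−b·0.112)/D = (0.731545−7.379398·0.112)/8.080474 = -0.011750
w* = 0.271630·p + -0.011750·q:
  w_0 = 0.271630·1.6511 + -0.011750·10.5512 = 0.3245  (Unilever)
  w_1 = 0.271630·1.7186 + -0.011750·18.1942 = 0.2530  (Disney)
  w_2 = 0.271630·1.0370 + -0.011750·12.5857 = 0.1338  (Chevron)
  w_3 = 0.271630·1.0675 + -0.011750·15.4327 = 0.1086  (Intel)
  w_4 = 0.271630·0.2215 + -0.011750·10.7103 = -0.0657  (Lockheed)
  w_5 = 0.271630·1.6837 + -0.011750·18.0108 = 0.2457  (Oracle)
Σw_i=1.0000  μᵀw=0.1120
σ²=wᵀΣw=λ₁·μ_p+λ₂ = 0.271630·0.112 + -0.011750 = 0.018672 ≈ 0.0187

0.3245  0.2530  0.1338  0.1086  -0.0657  0.2457


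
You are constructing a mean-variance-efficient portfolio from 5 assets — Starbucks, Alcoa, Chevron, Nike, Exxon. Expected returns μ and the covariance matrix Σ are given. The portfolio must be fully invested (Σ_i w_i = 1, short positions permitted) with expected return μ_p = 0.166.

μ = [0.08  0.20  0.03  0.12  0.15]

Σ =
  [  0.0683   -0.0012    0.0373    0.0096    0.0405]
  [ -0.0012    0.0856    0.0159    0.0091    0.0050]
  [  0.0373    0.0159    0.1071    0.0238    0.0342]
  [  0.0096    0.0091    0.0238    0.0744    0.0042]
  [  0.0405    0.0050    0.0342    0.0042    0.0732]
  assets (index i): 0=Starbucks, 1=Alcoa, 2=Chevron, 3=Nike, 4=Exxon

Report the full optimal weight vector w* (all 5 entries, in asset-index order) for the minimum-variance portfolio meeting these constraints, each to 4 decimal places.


0.1446  0.3709  -0.1369  0.2950  0.3264

g=Σ⁻¹μ = [0.3766  2.2776  -1.2278  1.5560  2.1696]
h=Σ⁻¹𝟙 = [8.9475  10.2507  -0.0294  10.6234  7.4147]
a=μᵀg=0.960983  b=𝟙ᵀg=5.152074  c=𝟙ᵀh=37.206935  D=ac−b²=9.211350
λ₁=(c·0.166−b)/D = (37.206935·0.166−5.152074)/9.211350 = 0.111197
λ₂=(a−b·0.166)/D = (0.960983−5.152074·0.166)/9.211350 = 0.011479
w* = 0.111197·g + 0.011479·h:
  w_0 = 0.111197·0.3766 + 0.011479·8.9475 = 0.1446  (Starbucks)
  w_1 = 0.111197·2.2776 + 0.011479·10.2507 = 0.3709  (Alcoa)
  w_2 = 0.111197·-1.2278 + 0.011479·-0.0294 = -0.1369  (Chevron)
  w_3 = 0.111197·1.5560 + 0.011479·10.6234 = 0.2950  (Nike)
  w_4 = 0.111197·2.1696 + 0.011479·7.4147 = 0.3264  (Exxon)
Σw_i=1.0000  μᵀw=0.1660
σ²=wᵀΣw=λ₁·μ_p+λ₂ = 0.111197·0.166 + 0.011479 = 0.029938 ≈ 0.0299


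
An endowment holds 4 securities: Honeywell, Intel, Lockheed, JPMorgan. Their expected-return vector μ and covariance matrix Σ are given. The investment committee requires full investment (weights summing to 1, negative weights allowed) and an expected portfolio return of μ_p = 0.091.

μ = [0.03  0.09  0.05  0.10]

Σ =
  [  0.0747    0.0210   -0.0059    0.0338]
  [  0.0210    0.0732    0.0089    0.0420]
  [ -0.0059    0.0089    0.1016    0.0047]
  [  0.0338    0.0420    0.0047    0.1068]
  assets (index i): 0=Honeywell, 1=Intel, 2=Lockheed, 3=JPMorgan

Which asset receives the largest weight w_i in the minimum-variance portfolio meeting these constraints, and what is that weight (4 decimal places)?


g=Σ⁻¹μ = [-0.0847  0.8578  0.3839  0.6089]
h=Σ⁻¹𝟙 = [10.8273  8.0301  9.6590  2.3537]
a=μᵀg=0.154744  b=𝟙ᵀg=1.765849  c=𝟙ᵀh=30.870107  D=ac−b²=1.658740
λ₁=(c·0.091−b)/D = (30.870107·0.091−1.765849)/1.658740 = 0.628990
λ₂=(a−b·0.091)/D = (0.154744−1.765849·0.091)/1.658740 = -0.003586
w* = 0.628990·g + -0.003586·h:
  w_0 = 0.628990·-0.0847 + -0.003586·10.8273 = -0.0921  (Honeywell)
  w_1 = 0.628990·0.8578 + -0.003586·8.0301 = 0.5107  (Intel)
  w_2 = 0.628990·0.3839 + -0.003586·9.6590 = 0.2068  (Lockheed)
  w_3 = 0.628990·0.6089 + -0.003586·2.3537 = 0.3746  (JPMorgan)
Σw_i=1.0000  μᵀw=0.0910
σ²=wᵀΣw=λ₁·μ_p+λ₂ = 0.628990·0.091 + -0.003586 = 0.053652 ≈ 0.0537

Intel (0.5107)


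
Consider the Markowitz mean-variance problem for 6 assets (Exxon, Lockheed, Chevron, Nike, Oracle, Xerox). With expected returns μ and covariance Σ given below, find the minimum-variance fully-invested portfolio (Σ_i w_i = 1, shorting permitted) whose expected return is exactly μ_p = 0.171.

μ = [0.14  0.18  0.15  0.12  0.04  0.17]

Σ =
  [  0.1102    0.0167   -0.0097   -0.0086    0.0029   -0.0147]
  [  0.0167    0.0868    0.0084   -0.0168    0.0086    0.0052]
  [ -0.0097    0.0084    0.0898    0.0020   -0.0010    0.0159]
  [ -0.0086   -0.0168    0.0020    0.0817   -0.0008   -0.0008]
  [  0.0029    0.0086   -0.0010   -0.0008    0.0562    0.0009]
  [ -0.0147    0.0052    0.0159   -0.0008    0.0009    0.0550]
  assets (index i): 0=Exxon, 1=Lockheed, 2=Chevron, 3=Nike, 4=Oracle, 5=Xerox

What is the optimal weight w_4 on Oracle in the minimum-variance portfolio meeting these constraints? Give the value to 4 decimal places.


-0.1270

g=Σ⁻¹μ = [1.6481  1.8245  1.0936  2.0241  0.3467  3.0665]
h=Σ⁻¹𝟙 = [11.6541  8.8077  8.2082  15.4095  15.9207  18.0546]
a=μᵀg=1.501246  b=𝟙ᵀg=10.003444  c=𝟙ᵀh=78.054844  D=ac−b²=17.110627
λ₁=(c·0.171−b)/D = (78.054844·0.171−10.003444)/17.110627 = 0.195430
λ₂=(a−b·0.171)/D = (1.501246−10.003444·0.171)/17.110627 = -0.012235
w* = 0.195430·g + -0.012235·h:
  w_0 = 0.195430·1.6481 + -0.012235·11.6541 = 0.1795  (Exxon)
  w_1 = 0.195430·1.8245 + -0.012235·8.8077 = 0.2488  (Lockheed)
  w_2 = 0.195430·1.0936 + -0.012235·8.2082 = 0.1133  (Chevron)
  w_3 = 0.195430·2.0241 + -0.012235·15.4095 = 0.2070  (Nike)
  w_4 = 0.195430·0.3467 + -0.012235·15.9207 = -0.1270  (Oracle)
  w_5 = 0.195430·3.0665 + -0.012235·18.0546 = 0.3784  (Xerox)
Σw_i=1.0000  μᵀw=0.1710
σ²=wᵀΣw=λ₁·μ_p+λ₂ = 0.195430·0.171 + -0.012235 = 0.021184 ≈ 0.0212


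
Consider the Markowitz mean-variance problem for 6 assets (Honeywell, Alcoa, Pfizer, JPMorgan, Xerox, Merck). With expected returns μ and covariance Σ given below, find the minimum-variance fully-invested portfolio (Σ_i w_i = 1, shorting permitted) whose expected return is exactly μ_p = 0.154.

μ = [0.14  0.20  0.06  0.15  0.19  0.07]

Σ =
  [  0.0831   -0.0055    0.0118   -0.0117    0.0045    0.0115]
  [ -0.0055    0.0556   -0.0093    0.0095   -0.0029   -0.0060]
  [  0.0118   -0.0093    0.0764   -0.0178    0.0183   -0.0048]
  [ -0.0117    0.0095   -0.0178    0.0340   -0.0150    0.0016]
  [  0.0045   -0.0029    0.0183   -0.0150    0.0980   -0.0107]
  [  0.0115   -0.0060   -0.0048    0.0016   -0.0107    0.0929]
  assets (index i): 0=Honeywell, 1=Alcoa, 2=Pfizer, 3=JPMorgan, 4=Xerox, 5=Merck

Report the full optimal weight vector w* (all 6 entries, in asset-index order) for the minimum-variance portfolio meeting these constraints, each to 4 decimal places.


p=Σ⁻¹μ = [2.2660  3.2754  1.7244  6.3169  2.6828  0.9738]
q=Σ⁻¹𝟙 = [14.2514  17.0451  21.0528  46.4246  14.5458  12.0645]
a=μᵀp=2.601222  b=𝟙ᵀp=17.239317  c=𝟙ᵀq=125.384341  D=ac−b²=28.958396
λ₁=(c·0.154−b)/D = (125.384341·0.154−17.239317)/28.958396 = 0.071477
λ₂=(a−b·0.154)/D = (2.601222−17.239317·0.154)/28.958396 = -0.001852
w* = 0.071477·p + -0.001852·q:
  w_0 = 0.071477·2.2660 + -0.001852·14.2514 = 0.1356  (Honeywell)
  w_1 = 0.071477·3.2754 + -0.001852·17.0451 = 0.2025  (Alcoa)
  w_2 = 0.071477·1.7244 + -0.001852·21.0528 = 0.0843  (Pfizer)
  w_3 = 0.071477·6.3169 + -0.001852·46.4246 = 0.3655  (JPMorgan)
  w_4 = 0.071477·2.6828 + -0.001852·14.5458 = 0.1648  (Xerox)
  w_5 = 0.071477·0.9738 + -0.001852·12.0645 = 0.0473  (Merck)
Σw_i=1.0000  μᵀw=0.1540
σ²=wᵀΣw=λ₁·μ_p+λ₂ = 0.071477·0.154 + -0.001852 = 0.009155 ≈ 0.0092

0.1356  0.2025  0.0843  0.3655  0.1648  0.0473


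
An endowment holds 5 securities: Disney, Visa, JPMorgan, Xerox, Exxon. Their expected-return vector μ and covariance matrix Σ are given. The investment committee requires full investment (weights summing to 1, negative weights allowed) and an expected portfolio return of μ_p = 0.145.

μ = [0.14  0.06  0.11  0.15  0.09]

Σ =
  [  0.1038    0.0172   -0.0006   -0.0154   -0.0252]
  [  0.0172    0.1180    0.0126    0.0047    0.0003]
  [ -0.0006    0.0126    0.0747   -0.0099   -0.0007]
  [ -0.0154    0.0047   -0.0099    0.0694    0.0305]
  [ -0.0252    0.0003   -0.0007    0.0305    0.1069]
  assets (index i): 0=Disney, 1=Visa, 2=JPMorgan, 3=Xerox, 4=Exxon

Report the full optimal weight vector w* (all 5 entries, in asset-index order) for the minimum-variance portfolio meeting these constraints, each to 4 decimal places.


x=Σ⁻¹μ = [1.8928  -0.0702  1.8501  2.6052  0.5571]
y=Σ⁻¹𝟙 = [13.2965  4.3006  14.9157  15.6298  8.1152]
a=μᵀx=0.905223  b=𝟙ᵀx=6.835117  c=𝟙ᵀy=56.257836  D=ac−b²=4.207090
λ₁=(c·0.145−b)/D = (56.257836·0.145−6.835117)/4.207090 = 0.314295
λ₂=(a−b·0.145)/D = (0.905223−6.835117·0.145)/4.207090 = -0.020410
w* = 0.314295·x + -0.020410·y:
  w_0 = 0.314295·1.8928 + -0.020410·13.2965 = 0.3235  (Disney)
  w_1 = 0.314295·-0.0702 + -0.020410·4.3006 = -0.1098  (Visa)
  w_2 = 0.314295·1.8501 + -0.020410·14.9157 = 0.2770  (JPMorgan)
  w_3 = 0.314295·2.6052 + -0.020410·15.6298 = 0.4998  (Xerox)
  w_4 = 0.314295·0.5571 + -0.020410·8.1152 = 0.0095  (Exxon)
Σw_i=1.0000  μᵀw=0.1450
σ²=wᵀΣw=λ₁·μ_p+λ₂ = 0.314295·0.145 + -0.020410 = 0.025162 ≈ 0.0252

0.3235  -0.1098  0.2770  0.4998  0.0095


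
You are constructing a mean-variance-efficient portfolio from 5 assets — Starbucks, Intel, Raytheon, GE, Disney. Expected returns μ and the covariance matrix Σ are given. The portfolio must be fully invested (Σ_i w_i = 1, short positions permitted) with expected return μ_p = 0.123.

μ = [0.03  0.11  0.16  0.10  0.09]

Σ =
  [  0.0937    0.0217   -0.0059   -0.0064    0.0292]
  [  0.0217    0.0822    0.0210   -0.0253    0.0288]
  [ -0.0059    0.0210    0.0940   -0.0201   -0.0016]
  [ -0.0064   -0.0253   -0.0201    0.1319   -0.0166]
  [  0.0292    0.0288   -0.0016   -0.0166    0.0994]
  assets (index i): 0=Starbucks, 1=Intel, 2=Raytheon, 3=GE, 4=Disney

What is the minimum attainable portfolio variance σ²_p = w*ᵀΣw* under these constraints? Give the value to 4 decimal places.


0.0250

u=Σ⁻¹μ = [0.0267  0.9818  1.7832  1.3282  0.8636]
v=Σ⁻¹𝟙 = [8.0328  8.0787  12.1023  12.3232  7.6127]
a=μᵀu=0.604654  b=𝟙ᵀu=4.983475  c=𝟙ᵀv=48.149723  D=ac−b²=4.278879
λ₁=(c·0.123−b)/D = (48.149723·0.123−4.983475)/4.278879 = 0.219436
λ₂=(a−b·0.123)/D = (0.604654−4.983475·0.123)/4.278879 = -0.001943
w* = 0.219436·u + -0.001943·v:
  w_0 = 0.219436·0.0267 + -0.001943·8.0328 = -0.0098  (Starbucks)
  w_1 = 0.219436·0.9818 + -0.001943·8.0787 = 0.1997  (Intel)
  w_2 = 0.219436·1.7832 + -0.001943·12.1023 = 0.3678  (Raytheon)
  w_3 = 0.219436·1.3282 + -0.001943·12.3232 = 0.2675  (GE)
  w_4 = 0.219436·0.8636 + -0.001943·7.6127 = 0.1747  (Disney)
Σw_i=1.0000  μᵀw=0.1230
σ²=wᵀΣw=λ₁·μ_p+λ₂ = 0.219436·0.123 + -0.001943 = 0.025048 ≈ 0.0250


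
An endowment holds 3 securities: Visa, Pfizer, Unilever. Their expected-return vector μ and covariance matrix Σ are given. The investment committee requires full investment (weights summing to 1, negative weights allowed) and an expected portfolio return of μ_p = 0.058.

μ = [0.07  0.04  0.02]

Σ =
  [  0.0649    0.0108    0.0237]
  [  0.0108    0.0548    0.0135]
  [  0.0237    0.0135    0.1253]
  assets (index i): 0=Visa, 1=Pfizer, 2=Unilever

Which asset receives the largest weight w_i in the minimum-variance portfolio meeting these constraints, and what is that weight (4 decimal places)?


Visa (0.5972)

p=Σ⁻¹μ = [1.0207  0.5516  -0.0929]
q=Σ⁻¹𝟙 = [11.3780  14.9671  4.2162]
a=μᵀp=0.091657  b=𝟙ᵀp=1.479469  c=𝟙ᵀq=30.561300  D=ac−b²=0.612341
λ₁=(c·0.058−b)/D = (30.561300·0.058−1.479469)/0.612341 = 0.478634
λ₂=(a−b·0.058)/D = (0.091657−1.479469·0.058)/0.612341 = 0.009551
w* = 0.478634·p + 0.009551·q:
  w_0 = 0.478634·1.0207 + 0.009551·11.3780 = 0.5972  (Visa)
  w_1 = 0.478634·0.5516 + 0.009551·14.9671 = 0.4070  (Pfizer)
  w_2 = 0.478634·-0.0929 + 0.009551·4.2162 = -0.0042  (Unilever)
Σw_i=1.0000  μᵀw=0.0580
σ²=wᵀΣw=λ₁·μ_p+λ₂ = 0.478634·0.058 + 0.009551 = 0.037311 ≈ 0.0373


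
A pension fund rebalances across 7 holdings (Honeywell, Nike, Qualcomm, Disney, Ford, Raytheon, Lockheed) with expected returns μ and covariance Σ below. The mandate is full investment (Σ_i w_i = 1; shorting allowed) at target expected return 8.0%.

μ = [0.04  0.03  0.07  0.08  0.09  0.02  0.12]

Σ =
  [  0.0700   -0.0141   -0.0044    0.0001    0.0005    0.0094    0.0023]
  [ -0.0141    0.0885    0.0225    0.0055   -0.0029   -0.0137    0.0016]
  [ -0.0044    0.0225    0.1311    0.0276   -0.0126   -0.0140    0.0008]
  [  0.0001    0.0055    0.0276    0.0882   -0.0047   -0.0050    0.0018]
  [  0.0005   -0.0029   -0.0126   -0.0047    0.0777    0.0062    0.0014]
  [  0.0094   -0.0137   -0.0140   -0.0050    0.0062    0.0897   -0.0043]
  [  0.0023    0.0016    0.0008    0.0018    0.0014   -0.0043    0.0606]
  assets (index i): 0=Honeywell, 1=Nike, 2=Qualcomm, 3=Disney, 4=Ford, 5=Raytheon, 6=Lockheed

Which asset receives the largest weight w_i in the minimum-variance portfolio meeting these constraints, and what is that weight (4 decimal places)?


x=Σ⁻¹μ = [0.5463  0.3144  0.4760  0.7834  1.2295  0.3386  1.9172]
y=Σ⁻¹𝟙 = [15.0598  13.6558  6.3618  9.6163  13.5736  13.0044  15.8091]
a=μᵀx=0.474778  b=𝟙ᵀx=5.605505  c=𝟙ᵀy=87.080905  D=ac−b²=9.922397
λ₁=(c·0.080−b)/D = (87.080905·0.080−5.605505)/9.922397 = 0.137161
λ₂=(a−b·0.080)/D = (0.474778−5.605505·0.080)/9.922397 = 0.002654
w* = 0.137161·x + 0.002654·y:
  w_0 = 0.137161·0.5463 + 0.002654·15.0598 = 0.1149  (Honeywell)
  w_1 = 0.137161·0.3144 + 0.002654·13.6558 = 0.0794  (Nike)
  w_2 = 0.137161·0.4760 + 0.002654·6.3618 = 0.0822  (Qualcomm)
  w_3 = 0.137161·0.7834 + 0.002654·9.6163 = 0.1330  (Disney)
  w_4 = 0.137161·1.2295 + 0.002654·13.5736 = 0.2047  (Ford)
  w_5 = 0.137161·0.3386 + 0.002654·13.0044 = 0.0810  (Raytheon)
  w_6 = 0.137161·1.9172 + 0.002654·15.8091 = 0.3049  (Lockheed)
Σw_i=1.0000  μᵀw=0.0800
σ²=wᵀΣw=λ₁·μ_p+λ₂ = 0.137161·0.080 + 0.002654 = 0.013627 ≈ 0.0136

Lockheed (0.3049)


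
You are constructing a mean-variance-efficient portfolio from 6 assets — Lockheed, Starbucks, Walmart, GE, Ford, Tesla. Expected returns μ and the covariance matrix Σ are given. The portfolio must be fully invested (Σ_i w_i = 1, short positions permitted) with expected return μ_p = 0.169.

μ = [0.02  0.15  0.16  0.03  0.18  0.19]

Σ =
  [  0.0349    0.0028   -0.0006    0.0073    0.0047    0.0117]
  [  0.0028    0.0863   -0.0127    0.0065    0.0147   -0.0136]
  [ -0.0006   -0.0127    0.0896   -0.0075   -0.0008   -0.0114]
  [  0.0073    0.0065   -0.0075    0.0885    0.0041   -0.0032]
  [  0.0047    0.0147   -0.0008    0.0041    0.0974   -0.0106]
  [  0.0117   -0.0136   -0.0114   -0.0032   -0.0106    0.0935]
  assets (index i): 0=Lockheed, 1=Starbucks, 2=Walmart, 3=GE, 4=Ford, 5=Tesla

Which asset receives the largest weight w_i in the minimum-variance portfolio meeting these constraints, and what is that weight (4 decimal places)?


Tesla (0.3018)

u=Σ⁻¹μ = [-0.9312  2.2608  2.5414  0.4871  1.8805  3.0172]
v=Σ⁻¹𝟙 = [20.1540  13.1511  15.7745  10.0973  8.4631  13.3145]
a=μᵀu=1.653482  b=𝟙ᵀu=9.255703  c=𝟙ᵀv=80.954545  D=ac−b²=48.188859
λ₁=(c·0.169−b)/D = (80.954545·0.169−9.255703)/48.188859 = 0.091839
λ₂=(a−b·0.169)/D = (1.653482−9.255703·0.169)/48.188859 = 0.001852
w* = 0.091839·u + 0.001852·v:
  w_0 = 0.091839·-0.9312 + 0.001852·20.1540 = -0.0482  (Lockheed)
  w_1 = 0.091839·2.2608 + 0.001852·13.1511 = 0.2320  (Starbucks)
  w_2 = 0.091839·2.5414 + 0.001852·15.7745 = 0.2626  (Walmart)
  w_3 = 0.091839·0.4871 + 0.001852·10.0973 = 0.0634  (GE)
  w_4 = 0.091839·1.8805 + 0.001852·8.4631 = 0.1884  (Ford)
  w_5 = 0.091839·3.0172 + 0.001852·13.3145 = 0.3018  (Tesla)
Σw_i=1.0000  μᵀw=0.1690
σ²=wᵀΣw=λ₁·μ_p+λ₂ = 0.091839·0.169 + 0.001852 = 0.017373 ≈ 0.0174


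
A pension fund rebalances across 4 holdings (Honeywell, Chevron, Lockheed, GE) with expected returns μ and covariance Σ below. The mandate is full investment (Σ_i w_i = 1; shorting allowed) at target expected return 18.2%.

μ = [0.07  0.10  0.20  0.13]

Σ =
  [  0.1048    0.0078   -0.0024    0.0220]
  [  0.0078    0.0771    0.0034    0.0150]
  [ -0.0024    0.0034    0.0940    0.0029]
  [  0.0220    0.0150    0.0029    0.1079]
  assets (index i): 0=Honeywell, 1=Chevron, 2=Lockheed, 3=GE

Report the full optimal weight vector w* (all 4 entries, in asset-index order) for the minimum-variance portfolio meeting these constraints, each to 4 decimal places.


g=Σ⁻¹μ = [0.4491  0.9809  2.0752  0.9211]
h=Σ⁻¹𝟙 = [7.7424  10.5778  10.2700  5.9427]
a=μᵀg=0.664315  b=𝟙ᵀg=4.426308  c=𝟙ᵀh=34.532946  D=ac−b²=3.348539
λ₁=(c·0.182−b)/D = (34.532946·0.182−4.426308)/3.348539 = 0.555075
λ₂=(a−b·0.182)/D = (0.664315−4.426308·0.182)/3.348539 = -0.042190
w* = 0.555075·g + -0.042190·h:
  w_0 = 0.555075·0.4491 + -0.042190·7.7424 = -0.0774  (Honeywell)
  w_1 = 0.555075·0.9809 + -0.042190·10.5778 = 0.0982  (Chevron)
  w_2 = 0.555075·2.0752 + -0.042190·10.2700 = 0.7186  (Lockheed)
  w_3 = 0.555075·0.9211 + -0.042190·5.9427 = 0.2606  (GE)
Σw_i=1.0000  μᵀw=0.1820
σ²=wᵀΣw=λ₁·μ_p+λ₂ = 0.555075·0.182 + -0.042190 = 0.058834 ≈ 0.0588

-0.0774  0.0982  0.7186  0.2606


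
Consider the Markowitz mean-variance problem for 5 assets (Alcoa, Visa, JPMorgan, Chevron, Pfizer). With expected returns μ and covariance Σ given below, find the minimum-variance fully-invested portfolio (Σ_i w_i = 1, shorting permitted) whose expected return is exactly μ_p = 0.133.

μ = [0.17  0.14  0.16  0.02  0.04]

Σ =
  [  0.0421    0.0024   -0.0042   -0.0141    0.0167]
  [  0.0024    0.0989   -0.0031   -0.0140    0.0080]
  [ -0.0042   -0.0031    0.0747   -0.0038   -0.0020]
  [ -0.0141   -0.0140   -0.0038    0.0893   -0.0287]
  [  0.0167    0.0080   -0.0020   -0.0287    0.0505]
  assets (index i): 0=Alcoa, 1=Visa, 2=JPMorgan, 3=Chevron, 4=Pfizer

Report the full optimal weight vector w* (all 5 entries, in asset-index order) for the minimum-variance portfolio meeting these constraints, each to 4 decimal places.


u=Σ⁻¹μ = [4.6998  1.5747  2.5302  1.2573  -0.1968]
v=Σ⁻¹𝟙 = [23.2663  11.6490  17.1649  25.6259  25.5060]
a=μᵀu=1.441538  b=𝟙ᵀu=9.865271  c=𝟙ᵀv=103.212065  D=ac−b²=51.460506
λ₁=(c·0.133−b)/D = (103.212065·0.133−9.865271)/51.460506 = 0.075047
λ₂=(a−b·0.133)/D = (1.441538−9.865271·0.133)/51.460506 = 0.002516
w* = 0.075047·u + 0.002516·v:
  w_0 = 0.075047·4.6998 + 0.002516·23.2663 = 0.4112  (Alcoa)
  w_1 = 0.075047·1.5747 + 0.002516·11.6490 = 0.1475  (Visa)
  w_2 = 0.075047·2.5302 + 0.002516·17.1649 = 0.2331  (JPMorgan)
  w_3 = 0.075047·1.2573 + 0.002516·25.6259 = 0.1588  (Chevron)
  w_4 = 0.075047·-0.1968 + 0.002516·25.5060 = 0.0494  (Pfizer)
Σw_i=1.0000  μᵀw=0.1330
σ²=wᵀΣw=λ₁·μ_p+λ₂ = 0.075047·0.133 + 0.002516 = 0.012497 ≈ 0.0125

0.4112  0.1475  0.2331  0.1588  0.0494


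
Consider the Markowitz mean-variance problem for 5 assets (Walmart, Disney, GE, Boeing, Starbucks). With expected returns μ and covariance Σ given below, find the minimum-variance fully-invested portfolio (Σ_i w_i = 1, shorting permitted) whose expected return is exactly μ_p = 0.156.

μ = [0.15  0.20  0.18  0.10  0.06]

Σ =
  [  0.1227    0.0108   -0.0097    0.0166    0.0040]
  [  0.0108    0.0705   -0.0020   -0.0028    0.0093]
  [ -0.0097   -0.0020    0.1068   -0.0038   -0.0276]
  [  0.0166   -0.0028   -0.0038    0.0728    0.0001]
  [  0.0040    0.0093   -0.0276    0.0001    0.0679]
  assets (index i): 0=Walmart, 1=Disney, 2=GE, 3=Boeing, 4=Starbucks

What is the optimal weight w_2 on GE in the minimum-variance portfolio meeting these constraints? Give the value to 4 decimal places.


x=Σ⁻¹μ = [0.9359  2.6305  2.2225  1.3755  1.3696]
y=Σ⁻¹𝟙 = [5.8775  11.7512  15.5288  13.6324  19.0639]
a=μᵀx=1.286278  b=𝟙ᵀx=8.534119  c=𝟙ᵀy=65.853765  D=ac−b²=11.875058
λ₁=(c·0.156−b)/D = (65.853765·0.156−8.534119)/11.875058 = 0.146447
λ₂=(a−b·0.156)/D = (1.286278−8.534119·0.156)/11.875058 = -0.003793
w* = 0.146447·x + -0.003793·y:
  w_0 = 0.146447·0.9359 + -0.003793·5.8775 = 0.1148  (Walmart)
  w_1 = 0.146447·2.6305 + -0.003793·11.7512 = 0.3407  (Disney)
  w_2 = 0.146447·2.2225 + -0.003793·15.5288 = 0.2666  (GE)
  w_3 = 0.146447·1.3755 + -0.003793·13.6324 = 0.1497  (Boeing)
  w_4 = 0.146447·1.3696 + -0.003793·19.0639 = 0.1283  (Starbucks)
Σw_i=1.0000  μᵀw=0.1560
σ²=wᵀΣw=λ₁·μ_p+λ₂ = 0.146447·0.156 + -0.003793 = 0.019053 ≈ 0.0191

0.2666


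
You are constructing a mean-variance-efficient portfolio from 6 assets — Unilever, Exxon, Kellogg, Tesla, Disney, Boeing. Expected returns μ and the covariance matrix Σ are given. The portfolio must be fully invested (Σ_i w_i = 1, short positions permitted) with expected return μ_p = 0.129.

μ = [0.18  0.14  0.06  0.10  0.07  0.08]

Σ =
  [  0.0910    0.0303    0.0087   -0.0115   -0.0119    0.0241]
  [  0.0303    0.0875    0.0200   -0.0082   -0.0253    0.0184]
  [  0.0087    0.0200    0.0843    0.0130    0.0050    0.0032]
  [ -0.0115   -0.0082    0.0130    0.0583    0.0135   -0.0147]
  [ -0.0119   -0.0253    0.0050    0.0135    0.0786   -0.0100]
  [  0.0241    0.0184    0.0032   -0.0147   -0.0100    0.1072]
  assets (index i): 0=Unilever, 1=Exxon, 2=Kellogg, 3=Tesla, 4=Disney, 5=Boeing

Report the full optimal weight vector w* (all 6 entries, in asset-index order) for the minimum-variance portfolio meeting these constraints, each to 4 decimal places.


0.2952  0.2271  -0.0687  0.3143  0.1806  0.0515

g=Σ⁻¹μ = [1.8132  1.5246  -0.2705  2.1594  1.3669  0.5087]
h=Σ⁻¹𝟙 = [8.5783  11.8126  4.0763  18.3106  15.5919  9.2160]
a=μᵀg=0.875897  b=𝟙ᵀg=7.102202  c=𝟙ᵀh=67.585617  D=ac−b²=8.756743
λ₁=(c·0.129−b)/D = (67.585617·0.129−7.102202)/8.756743 = 0.184583
λ₂=(a−b·0.129)/D = (0.875897−7.102202·0.129)/8.756743 = -0.004601
w* = 0.184583·g + -0.004601·h:
  w_0 = 0.184583·1.8132 + -0.004601·8.5783 = 0.2952  (Unilever)
  w_1 = 0.184583·1.5246 + -0.004601·11.8126 = 0.2271  (Exxon)
  w_2 = 0.184583·-0.2705 + -0.004601·4.0763 = -0.0687  (Kellogg)
  w_3 = 0.184583·2.1594 + -0.004601·18.3106 = 0.3143  (Tesla)
  w_4 = 0.184583·1.3669 + -0.004601·15.5919 = 0.1806  (Disney)
  w_5 = 0.184583·0.5087 + -0.004601·9.2160 = 0.0515  (Boeing)
Σw_i=1.0000  μᵀw=0.1290
σ²=wᵀΣw=λ₁·μ_p+λ₂ = 0.184583·0.129 + -0.004601 = 0.019210 ≈ 0.0192


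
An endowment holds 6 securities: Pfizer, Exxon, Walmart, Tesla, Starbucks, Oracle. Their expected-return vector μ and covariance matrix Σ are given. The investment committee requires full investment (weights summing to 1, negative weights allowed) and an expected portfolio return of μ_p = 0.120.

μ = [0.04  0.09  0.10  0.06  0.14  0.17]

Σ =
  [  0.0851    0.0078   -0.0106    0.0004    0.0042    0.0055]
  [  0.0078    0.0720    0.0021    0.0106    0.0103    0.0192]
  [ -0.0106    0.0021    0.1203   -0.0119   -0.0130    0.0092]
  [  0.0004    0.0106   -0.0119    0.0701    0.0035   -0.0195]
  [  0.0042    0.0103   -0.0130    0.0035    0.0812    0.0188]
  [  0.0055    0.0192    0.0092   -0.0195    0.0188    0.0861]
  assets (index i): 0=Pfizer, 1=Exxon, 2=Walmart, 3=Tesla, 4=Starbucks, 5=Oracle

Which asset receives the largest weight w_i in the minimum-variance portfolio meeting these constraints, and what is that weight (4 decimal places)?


g=Σ⁻¹μ = [0.3785  0.2980  1.0073  1.4134  1.3500  1.8015]
h=Σ⁻¹𝟙 = [11.4088  5.5911  11.2202  17.6502  9.6603  10.3280]
a=μᵀg=0.722759  b=𝟙ᵀg=6.248786  c=𝟙ᵀh=65.858576  D=ac−b²=8.552537
λ₁=(c·0.120−b)/D = (65.858576·0.120−6.248786)/8.552537 = 0.193421
λ₂=(a−b·0.120)/D = (0.722759−6.248786·0.120)/8.552537 = -0.003168
w* = 0.193421·g + -0.003168·h:
  w_0 = 0.193421·0.3785 + -0.003168·11.4088 = 0.0371  (Pfizer)
  w_1 = 0.193421·0.2980 + -0.003168·5.5911 = 0.0399  (Exxon)
  w_2 = 0.193421·1.0073 + -0.003168·11.2202 = 0.1593  (Walmart)
  w_3 = 0.193421·1.4134 + -0.003168·17.6502 = 0.2175  (Tesla)
  w_4 = 0.193421·1.3500 + -0.003168·9.6603 = 0.2305  (Starbucks)
  w_5 = 0.193421·1.8015 + -0.003168·10.3280 = 0.3157  (Oracle)
Σw_i=1.0000  μᵀw=0.1200
σ²=wᵀΣw=λ₁·μ_p+λ₂ = 0.193421·0.120 + -0.003168 = 0.020042 ≈ 0.0200

Oracle (0.3157)


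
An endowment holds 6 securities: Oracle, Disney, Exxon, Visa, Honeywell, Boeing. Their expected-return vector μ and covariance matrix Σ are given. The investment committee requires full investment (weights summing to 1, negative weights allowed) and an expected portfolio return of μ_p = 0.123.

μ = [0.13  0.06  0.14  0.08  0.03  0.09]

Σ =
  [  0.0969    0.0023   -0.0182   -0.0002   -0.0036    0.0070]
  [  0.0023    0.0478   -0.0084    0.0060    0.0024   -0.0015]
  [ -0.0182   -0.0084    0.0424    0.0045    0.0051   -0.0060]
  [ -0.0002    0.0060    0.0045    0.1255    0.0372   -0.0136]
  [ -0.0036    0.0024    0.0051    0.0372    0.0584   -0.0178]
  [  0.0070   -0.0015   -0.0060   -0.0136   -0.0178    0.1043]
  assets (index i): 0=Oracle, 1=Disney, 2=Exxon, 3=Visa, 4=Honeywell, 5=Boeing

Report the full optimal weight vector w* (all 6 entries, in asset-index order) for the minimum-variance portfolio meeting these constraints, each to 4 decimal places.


p=Σ⁻¹μ = [2.1020  1.9448  4.6745  0.4367  0.2160  1.1125]
q=Σ⁻¹𝟙 = [15.9511  25.6875  35.2573  1.9889  16.9949  14.0746]
a=μᵀp=1.185925  b=𝟙ᵀp=10.486578  c=𝟙ᵀq=109.954218  D=ac−b²=20.429124
λ₁=(c·0.123−b)/D = (109.954218·0.123−10.486578)/20.429124 = 0.148699
λ₂=(a−b·0.123)/D = (1.185925−10.486578·0.123)/20.429124 = -0.005087
w* = 0.148699·p + -0.005087·q:
  w_0 = 0.148699·2.1020 + -0.005087·15.9511 = 0.2314  (Oracle)
  w_1 = 0.148699·1.9448 + -0.005087·25.6875 = 0.1585  (Disney)
  w_2 = 0.148699·4.6745 + -0.005087·35.2573 = 0.5157  (Exxon)
  w_3 = 0.148699·0.4367 + -0.005087·1.9889 = 0.0548  (Visa)
  w_4 = 0.148699·0.2160 + -0.005087·16.9949 = -0.0543  (Honeywell)
  w_5 = 0.148699·1.1125 + -0.005087·14.0746 = 0.0938  (Boeing)
Σw_i=1.0000  μᵀw=0.1230
σ²=wᵀΣw=λ₁·μ_p+λ₂ = 0.148699·0.123 + -0.005087 = 0.013203 ≈ 0.0132

0.2314  0.1585  0.5157  0.0548  -0.0543  0.0938


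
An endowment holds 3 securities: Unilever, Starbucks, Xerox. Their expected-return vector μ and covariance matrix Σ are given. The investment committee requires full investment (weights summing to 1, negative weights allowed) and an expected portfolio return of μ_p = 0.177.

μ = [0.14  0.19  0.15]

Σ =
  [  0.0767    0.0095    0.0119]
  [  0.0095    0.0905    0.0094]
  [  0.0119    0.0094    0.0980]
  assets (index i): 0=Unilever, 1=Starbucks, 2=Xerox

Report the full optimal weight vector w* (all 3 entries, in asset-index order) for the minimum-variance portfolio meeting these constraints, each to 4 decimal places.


0.1047  0.7012  0.1941

p=Σ⁻¹μ = [1.4153  1.8280  1.1834]
q=Σ⁻¹𝟙 = [10.6644  9.0955  8.0367]
a=μᵀp=0.722965  b=𝟙ᵀp=4.426661  c=𝟙ᵀq=27.796562  D=ac−b²=0.500612
λ₁=(c·0.177−b)/D = (27.796562·0.177−4.426661)/0.500612 = 0.985455
λ₂=(a−b·0.177)/D = (0.722965−4.426661·0.177)/0.500612 = -0.120960
w* = 0.985455·p + -0.120960·q:
  w_0 = 0.985455·1.4153 + -0.120960·10.6644 = 0.1047  (Unilever)
  w_1 = 0.985455·1.8280 + -0.120960·9.0955 = 0.7012  (Starbucks)
  w_2 = 0.985455·1.1834 + -0.120960·8.0367 = 0.1941  (Xerox)
Σw_i=1.0000  μᵀw=0.1770
σ²=wᵀΣw=λ₁·μ_p+λ₂ = 0.985455·0.177 + -0.120960 = 0.053465 ≈ 0.0535


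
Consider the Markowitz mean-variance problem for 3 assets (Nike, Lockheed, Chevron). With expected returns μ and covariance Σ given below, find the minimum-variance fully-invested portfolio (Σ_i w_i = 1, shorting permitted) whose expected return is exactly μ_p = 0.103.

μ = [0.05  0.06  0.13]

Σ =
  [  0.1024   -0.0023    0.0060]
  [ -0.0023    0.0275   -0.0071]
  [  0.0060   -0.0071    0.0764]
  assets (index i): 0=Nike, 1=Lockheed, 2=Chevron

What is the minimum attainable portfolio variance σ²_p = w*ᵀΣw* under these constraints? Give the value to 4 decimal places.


0.0295

p=Σ⁻¹μ = [0.4368  2.7139  1.9195]
q=Σ⁻¹𝟙 = [9.7472  41.3528  16.1665]
a=μᵀp=0.434206  b=𝟙ᵀp=5.070171  c=𝟙ᵀq=67.266456  D=ac−b²=3.500873
λ₁=(c·0.103−b)/D = (67.266456·0.103−5.070171)/3.500873 = 0.530803
λ₂=(a−b·0.103)/D = (0.434206−5.070171·0.103)/3.500873 = -0.025143
w* = 0.530803·p + -0.025143·q:
  w_0 = 0.530803·0.4368 + -0.025143·9.7472 = -0.0132  (Nike)
  w_1 = 0.530803·2.7139 + -0.025143·41.3528 = 0.4008  (Lockheed)
  w_2 = 0.530803·1.9195 + -0.025143·16.1665 = 0.6124  (Chevron)
Σw_i=1.0000  μᵀw=0.1030
σ²=wᵀΣw=λ₁·μ_p+λ₂ = 0.530803·0.103 + -0.025143 = 0.029530 ≈ 0.0295


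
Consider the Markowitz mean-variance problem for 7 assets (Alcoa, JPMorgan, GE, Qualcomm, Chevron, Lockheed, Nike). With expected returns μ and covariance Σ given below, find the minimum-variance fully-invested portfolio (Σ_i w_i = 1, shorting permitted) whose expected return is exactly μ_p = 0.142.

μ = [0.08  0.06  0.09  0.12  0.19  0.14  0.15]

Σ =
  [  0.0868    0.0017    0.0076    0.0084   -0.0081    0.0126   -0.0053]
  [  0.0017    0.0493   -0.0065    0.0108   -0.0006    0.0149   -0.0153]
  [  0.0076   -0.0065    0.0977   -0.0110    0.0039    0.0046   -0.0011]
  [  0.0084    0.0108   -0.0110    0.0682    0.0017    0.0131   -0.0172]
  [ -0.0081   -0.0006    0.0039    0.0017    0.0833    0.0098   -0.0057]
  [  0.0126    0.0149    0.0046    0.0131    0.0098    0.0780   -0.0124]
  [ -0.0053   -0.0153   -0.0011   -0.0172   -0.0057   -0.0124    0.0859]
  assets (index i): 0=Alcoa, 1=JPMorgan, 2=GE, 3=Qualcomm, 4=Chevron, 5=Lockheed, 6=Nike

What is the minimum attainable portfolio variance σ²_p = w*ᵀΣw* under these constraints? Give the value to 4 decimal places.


0.0140

p=Σ⁻¹μ = [0.8280  1.4368  1.0657  2.0302  2.3382  1.1329  2.7921]
q=Σ⁻¹𝟙 = [10.2592  23.3426  12.2413  15.7583  13.1392  5.0789  21.3492]
a=μᵀp=1.513661  b=𝟙ᵀp=11.623859  c=𝟙ᵀq=101.168562  D=ac−b²=18.020773
λ₁=(c·0.142−b)/D = (101.168562·0.142−11.623859)/18.020773 = 0.152162
λ₂=(a−b·0.142)/D = (1.513661−11.623859·0.142)/18.020773 = -0.007598
w* = 0.152162·p + -0.007598·q:
  w_0 = 0.152162·0.8280 + -0.007598·10.2592 = 0.0480  (Alcoa)
  w_1 = 0.152162·1.4368 + -0.007598·23.3426 = 0.0413  (JPMorgan)
  w_2 = 0.152162·1.0657 + -0.007598·12.2413 = 0.0691  (GE)
  w_3 = 0.152162·2.0302 + -0.007598·15.7583 = 0.1892  (Qualcomm)
  w_4 = 0.152162·2.3382 + -0.007598·13.1392 = 0.2560  (Chevron)
  w_5 = 0.152162·1.1329 + -0.007598·5.0789 = 0.1338  (Lockheed)
  w_6 = 0.152162·2.7921 + -0.007598·21.3492 = 0.2626  (Nike)
Σw_i=1.0000  μᵀw=0.1420
σ²=wᵀΣw=λ₁·μ_p+λ₂ = 0.152162·0.142 + -0.007598 = 0.014009 ≈ 0.0140
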